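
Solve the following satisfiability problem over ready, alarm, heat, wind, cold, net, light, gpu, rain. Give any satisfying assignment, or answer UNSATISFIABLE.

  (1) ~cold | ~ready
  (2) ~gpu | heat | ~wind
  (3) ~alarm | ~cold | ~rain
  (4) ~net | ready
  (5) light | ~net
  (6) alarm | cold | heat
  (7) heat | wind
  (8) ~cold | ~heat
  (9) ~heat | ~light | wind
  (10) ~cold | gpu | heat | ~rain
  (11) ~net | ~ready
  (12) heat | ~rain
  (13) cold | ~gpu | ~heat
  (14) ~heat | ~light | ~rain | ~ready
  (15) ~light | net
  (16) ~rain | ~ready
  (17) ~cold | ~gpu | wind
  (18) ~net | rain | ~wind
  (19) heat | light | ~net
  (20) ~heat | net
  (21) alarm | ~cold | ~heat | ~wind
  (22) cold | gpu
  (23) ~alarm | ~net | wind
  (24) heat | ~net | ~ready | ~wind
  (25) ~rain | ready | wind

ready = False, alarm = False, heat = False, wind = True, cold = True, net = False, light = False, gpu = False, rain = False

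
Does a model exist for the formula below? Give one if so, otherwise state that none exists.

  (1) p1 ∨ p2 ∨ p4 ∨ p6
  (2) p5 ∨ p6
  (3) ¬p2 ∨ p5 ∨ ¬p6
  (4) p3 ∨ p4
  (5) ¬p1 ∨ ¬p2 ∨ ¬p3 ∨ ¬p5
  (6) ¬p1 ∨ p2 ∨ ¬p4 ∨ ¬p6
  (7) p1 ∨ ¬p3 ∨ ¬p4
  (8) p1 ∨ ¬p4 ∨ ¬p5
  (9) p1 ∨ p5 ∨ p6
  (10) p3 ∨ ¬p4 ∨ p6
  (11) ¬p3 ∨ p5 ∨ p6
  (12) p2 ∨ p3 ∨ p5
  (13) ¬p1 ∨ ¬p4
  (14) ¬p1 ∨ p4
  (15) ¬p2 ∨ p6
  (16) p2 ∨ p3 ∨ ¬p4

p1=F, p2=F, p3=T, p4=F, p5=F, p6=T

Set p1 = False.
Set p2 = False.
Try p3 = False:
  (p3 ∨ p4) forces p4 = True.
  clause (p2 ∨ p3 ∨ ¬p4) is falsified — backtrack.
So p3 = True.
  then (p1 ∨ ¬p3 ∨ ¬p4) forces p4 = False.
  then (p1 ∨ p2 ∨ p4 ∨ p6) forces p6 = True.
Set p5 = False.
All clauses satisfied.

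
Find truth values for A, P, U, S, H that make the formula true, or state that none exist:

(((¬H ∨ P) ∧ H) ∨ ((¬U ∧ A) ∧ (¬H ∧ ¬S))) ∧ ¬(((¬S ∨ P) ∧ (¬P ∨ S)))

A = True, P = True, U = False, S = False, H = True

  ((¬H ∨ P) ∧ H) ∨ ((¬U ∧ A) ∧ (¬H ∧ ¬S)) = True
    (¬H ∨ P) ∧ H = True
      ¬H ∨ P = True
        ¬H = False
    (¬U ∧ A) ∧ (¬H ∧ ¬S) = False
      ¬U ∧ A = True
        ¬U = True
      ¬H ∧ ¬S = False
        ¬H = False
        ¬S = True
  ¬(((¬S ∨ P) ∧ (¬P ∨ S))) = True
    (¬S ∨ P) ∧ (¬P ∨ S) = False
      ¬S ∨ P = True
        ¬S = True
      ¬P ∨ S = False
        ¬P = False
Both conjuncts True, so the formula holds.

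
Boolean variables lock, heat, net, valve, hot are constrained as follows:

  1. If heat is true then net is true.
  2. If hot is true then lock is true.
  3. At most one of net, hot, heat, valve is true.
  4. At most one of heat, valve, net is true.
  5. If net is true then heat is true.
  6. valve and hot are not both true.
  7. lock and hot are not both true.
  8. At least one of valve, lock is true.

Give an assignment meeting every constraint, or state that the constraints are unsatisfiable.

lock = True, heat = False, net = False, valve = True, hot = False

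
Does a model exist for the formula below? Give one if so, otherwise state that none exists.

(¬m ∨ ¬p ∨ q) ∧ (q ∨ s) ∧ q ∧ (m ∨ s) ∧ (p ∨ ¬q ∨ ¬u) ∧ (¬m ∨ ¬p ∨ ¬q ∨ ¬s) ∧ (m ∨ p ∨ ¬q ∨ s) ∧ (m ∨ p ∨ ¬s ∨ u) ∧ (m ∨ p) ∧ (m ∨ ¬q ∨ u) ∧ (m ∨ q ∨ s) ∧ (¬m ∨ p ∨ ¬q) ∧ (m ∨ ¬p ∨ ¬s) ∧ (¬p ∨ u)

s = False; m = True; q = True; p = True; u = True

Unit clause (q) forces q = True.
Set s = False.
  then (m ∨ s) forces m = True.
  then (¬m ∨ p ∨ ¬q) forces p = True.
  then (¬p ∨ u) forces u = True.
All clauses satisfied.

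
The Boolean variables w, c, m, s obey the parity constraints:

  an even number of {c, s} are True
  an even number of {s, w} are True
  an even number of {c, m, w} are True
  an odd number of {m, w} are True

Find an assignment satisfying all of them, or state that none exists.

w: True, c: True, m: False, s: True

{c, s}: 2 true → even ✓
{s, w}: 2 true → even ✓
{c, m, w}: 2 true → even ✓
{m, w}: 1 true → odd ✓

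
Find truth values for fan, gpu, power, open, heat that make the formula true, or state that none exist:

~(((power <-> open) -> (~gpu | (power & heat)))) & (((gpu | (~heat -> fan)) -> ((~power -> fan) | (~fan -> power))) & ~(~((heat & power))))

Case power = True: the formula simplifies to ~((open -> (~gpu | heat))) & ~(~heat).
  heat = True: the conjunct ~((open -> (~gpu | heat))) becomes ~((open -> True)) = False.
  heat = False: the conjunct ~(~heat) becomes ~(~False) = False.
Case power = False: the conjunct ~(~((heat & power))) becomes ~(~False) = False.
Both cases fail — unsatisfiable.

UNSATISFIABLE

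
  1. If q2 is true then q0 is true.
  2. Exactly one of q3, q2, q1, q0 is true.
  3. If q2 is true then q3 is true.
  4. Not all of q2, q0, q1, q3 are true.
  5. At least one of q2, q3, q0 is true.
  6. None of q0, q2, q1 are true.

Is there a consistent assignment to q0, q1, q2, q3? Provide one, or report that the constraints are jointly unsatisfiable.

q0: False, q1: False, q2: False, q3: True

  (1) q2=F ⇒ q0: vacuous ✓
  (2) {q3, q2, q1, q0}: 1 true — exactly one ✓
  (3) q2=F ⇒ q3: vacuous ✓
  (4) {q2, q0, q1, q3}: 1/4 true — not all ✓
  (5) {q2, q3, q0}: 1 true — at least one ✓
  (6) {q0, q2, q1}: 0 true — none ✓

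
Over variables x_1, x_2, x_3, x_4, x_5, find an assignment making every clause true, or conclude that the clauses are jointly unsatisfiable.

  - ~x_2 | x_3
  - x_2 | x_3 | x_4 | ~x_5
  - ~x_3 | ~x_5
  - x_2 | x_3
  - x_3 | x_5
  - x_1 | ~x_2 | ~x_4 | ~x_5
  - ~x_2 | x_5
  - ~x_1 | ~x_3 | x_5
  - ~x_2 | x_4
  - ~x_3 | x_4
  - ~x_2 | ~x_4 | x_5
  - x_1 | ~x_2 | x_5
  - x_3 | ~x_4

Set x_1 = False.
Try x_2 = True:
  (~x_2 | x_3) forces x_3 = True.
  (~x_3 | ~x_5) forces x_5 = False.
  clause (~x_2 | x_5) is falsified — backtrack.
So x_2 = False.
  then (x_2 | x_3) forces x_3 = True.
  then (~x_3 | x_4) forces x_4 = True.
  then (~x_3 | ~x_5) forces x_5 = False.
All clauses satisfied.

x_1: False, x_2: False, x_3: True, x_4: True, x_5: False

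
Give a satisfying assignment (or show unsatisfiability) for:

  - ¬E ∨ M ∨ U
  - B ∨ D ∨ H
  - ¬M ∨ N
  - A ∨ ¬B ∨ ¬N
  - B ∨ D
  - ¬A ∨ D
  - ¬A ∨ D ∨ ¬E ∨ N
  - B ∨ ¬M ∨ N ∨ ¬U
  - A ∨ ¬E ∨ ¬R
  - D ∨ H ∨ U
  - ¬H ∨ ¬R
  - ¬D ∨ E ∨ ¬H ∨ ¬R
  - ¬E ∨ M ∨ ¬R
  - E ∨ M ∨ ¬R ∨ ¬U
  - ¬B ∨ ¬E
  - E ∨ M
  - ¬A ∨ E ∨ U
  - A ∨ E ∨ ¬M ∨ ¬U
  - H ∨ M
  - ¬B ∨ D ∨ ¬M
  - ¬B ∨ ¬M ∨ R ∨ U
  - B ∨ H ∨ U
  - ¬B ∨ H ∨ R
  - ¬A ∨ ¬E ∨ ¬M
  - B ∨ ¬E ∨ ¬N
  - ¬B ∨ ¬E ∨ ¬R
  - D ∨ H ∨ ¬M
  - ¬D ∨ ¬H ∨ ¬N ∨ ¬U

D = True, M = True, H = False, A = True, U = True, N = True, B = False, R = False, E = False

Set D = True.
Set M = True.
  then (¬M ∨ N) forces N = True.
Set H = False.
Try A = False:
  (A ∨ ¬B ∨ ¬N) forces B = False.
  (B ∨ H ∨ U) forces U = True.
  (A ∨ E ∨ ¬M ∨ ¬U) forces E = True.
  clause (B ∨ ¬E ∨ ¬N) is falsified — backtrack.
So A = True.
  then (¬A ∨ ¬E ∨ ¬M) forces E = False.
  then (¬A ∨ E ∨ U) forces U = True.
Set B = False.
Set R = False.
All clauses satisfied.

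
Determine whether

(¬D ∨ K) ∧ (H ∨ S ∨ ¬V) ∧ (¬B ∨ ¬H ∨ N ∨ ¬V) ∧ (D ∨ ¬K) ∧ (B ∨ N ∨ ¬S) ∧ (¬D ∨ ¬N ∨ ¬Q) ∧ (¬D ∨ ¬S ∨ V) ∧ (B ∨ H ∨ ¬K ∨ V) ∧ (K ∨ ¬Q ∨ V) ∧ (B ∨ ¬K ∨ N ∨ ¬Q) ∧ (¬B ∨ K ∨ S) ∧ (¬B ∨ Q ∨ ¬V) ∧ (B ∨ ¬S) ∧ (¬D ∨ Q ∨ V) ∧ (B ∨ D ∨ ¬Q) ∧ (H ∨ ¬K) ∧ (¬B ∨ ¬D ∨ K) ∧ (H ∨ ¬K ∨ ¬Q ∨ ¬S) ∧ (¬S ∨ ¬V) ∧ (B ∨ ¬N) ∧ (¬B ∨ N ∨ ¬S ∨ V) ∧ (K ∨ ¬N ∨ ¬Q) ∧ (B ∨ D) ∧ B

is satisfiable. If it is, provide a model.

S=F; Q=T; N=F; D=T; B=T; K=T; V=F; H=T

Unit clause (B) forces B = True.
Set S = False.
  then (¬B ∨ K ∨ S) forces K = True.
  then (H ∨ ¬K) forces H = True.
  then (D ∨ ¬K) forces D = True.
Set Q = True.
  then (¬D ∨ ¬N ∨ ¬Q) forces N = False.
  then (¬B ∨ ¬H ∨ N ∨ ¬V) forces V = False.
All clauses satisfied.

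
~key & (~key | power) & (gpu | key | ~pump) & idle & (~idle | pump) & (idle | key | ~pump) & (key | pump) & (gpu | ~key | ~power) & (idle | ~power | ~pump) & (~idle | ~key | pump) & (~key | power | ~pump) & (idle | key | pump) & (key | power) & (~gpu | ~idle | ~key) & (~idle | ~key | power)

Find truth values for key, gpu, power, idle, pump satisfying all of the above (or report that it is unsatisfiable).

key = False, gpu = True, power = True, idle = True, pump = True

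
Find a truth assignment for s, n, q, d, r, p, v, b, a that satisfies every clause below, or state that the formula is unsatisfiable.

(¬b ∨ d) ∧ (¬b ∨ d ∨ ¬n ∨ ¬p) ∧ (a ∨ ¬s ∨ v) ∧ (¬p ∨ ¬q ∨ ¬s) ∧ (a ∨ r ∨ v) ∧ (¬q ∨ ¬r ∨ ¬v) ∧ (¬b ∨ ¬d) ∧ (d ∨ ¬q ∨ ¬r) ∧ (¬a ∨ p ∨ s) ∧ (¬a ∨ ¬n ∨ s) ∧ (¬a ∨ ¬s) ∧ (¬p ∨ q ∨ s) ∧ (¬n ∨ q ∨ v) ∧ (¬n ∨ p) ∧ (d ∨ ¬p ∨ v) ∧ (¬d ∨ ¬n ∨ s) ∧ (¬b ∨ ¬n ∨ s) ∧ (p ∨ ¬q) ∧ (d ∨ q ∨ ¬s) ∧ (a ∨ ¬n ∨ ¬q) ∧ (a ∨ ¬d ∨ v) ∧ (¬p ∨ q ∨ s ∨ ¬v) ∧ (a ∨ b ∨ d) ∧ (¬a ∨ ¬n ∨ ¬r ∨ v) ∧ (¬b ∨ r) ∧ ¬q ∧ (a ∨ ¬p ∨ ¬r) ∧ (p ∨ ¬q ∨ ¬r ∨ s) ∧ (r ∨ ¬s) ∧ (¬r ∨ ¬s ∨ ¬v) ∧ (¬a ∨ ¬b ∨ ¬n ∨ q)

Unit clause (¬q) forces q = False.
Set s = False.
  then (¬p ∨ q ∨ s) forces p = False.
  then (¬n ∨ p) forces n = False.
  then (¬a ∨ p ∨ s) forces a = False.
Try d = False:
  (¬b ∨ d) forces b = False.
  clause (a ∨ b ∨ d) is falsified — backtrack.
So d = True.
  then (¬b ∨ ¬d) forces b = False.
  then (a ∨ ¬d ∨ v) forces v = True.
Set r = False.
All clauses satisfied.

s=F, n=F, q=F, d=T, r=F, p=F, v=T, b=F, a=F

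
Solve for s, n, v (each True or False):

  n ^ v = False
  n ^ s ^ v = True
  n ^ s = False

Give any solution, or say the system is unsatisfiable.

s = True, n = True, v = True

n ^ v = T ^ T = False ✓
n ^ s ^ v = T ^ T ^ T = True ✓
n ^ s = T ^ T = False ✓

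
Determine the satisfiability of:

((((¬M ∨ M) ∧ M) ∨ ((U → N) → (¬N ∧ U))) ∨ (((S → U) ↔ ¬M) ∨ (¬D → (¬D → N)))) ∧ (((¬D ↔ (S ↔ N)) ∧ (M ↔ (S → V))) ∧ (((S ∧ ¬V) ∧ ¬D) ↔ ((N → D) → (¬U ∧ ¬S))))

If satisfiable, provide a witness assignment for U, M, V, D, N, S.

U = True, M = True, V = False, D = True, N = True, S = False

  (((¬M ∨ M) ∧ M) ∨ ((U → N) → (¬N ∧ U))) ∨ (((S → U) ↔ ¬M) ∨ (¬D → (¬D → N))) = True
    ((¬M ∨ M) ∧ M) ∨ ((U → N) → (¬N ∧ U)) = True
      (¬M ∨ M) ∧ M = True
        ¬M ∨ M = True
          ¬M = False
      (U → N) → (¬N ∧ U) = False
        U → N = True
        ¬N ∧ U = False
          ¬N = False
    ((S → U) ↔ ¬M) ∨ (¬D → (¬D → N)) = True
      (S → U) ↔ ¬M = False
        S → U = True
        ¬M = False
      ¬D → (¬D → N) = True
        ¬D = False
        ¬D → N = True
          ¬D = False
  ((¬D ↔ (S ↔ N)) ∧ (M ↔ (S → V))) ∧ (((S ∧ ¬V) ∧ ¬D) ↔ ((N → D) → (¬U ∧ ¬S))) = True
    (¬D ↔ (S ↔ N)) ∧ (M ↔ (S → V)) = True
      ¬D ↔ (S ↔ N) = True
        ¬D = False
        S ↔ N = False
      M ↔ (S → V) = True
        S → V = True
    ((S ∧ ¬V) ∧ ¬D) ↔ ((N → D) → (¬U ∧ ¬S)) = True
      (S ∧ ¬V) ∧ ¬D = False
        S ∧ ¬V = False
          ¬V = True
        ¬D = False
      (N → D) → (¬U ∧ ¬S) = False
        N → D = True
        ¬U ∧ ¬S = False
          ¬U = False
          ¬S = True
Both conjuncts True, so the formula holds.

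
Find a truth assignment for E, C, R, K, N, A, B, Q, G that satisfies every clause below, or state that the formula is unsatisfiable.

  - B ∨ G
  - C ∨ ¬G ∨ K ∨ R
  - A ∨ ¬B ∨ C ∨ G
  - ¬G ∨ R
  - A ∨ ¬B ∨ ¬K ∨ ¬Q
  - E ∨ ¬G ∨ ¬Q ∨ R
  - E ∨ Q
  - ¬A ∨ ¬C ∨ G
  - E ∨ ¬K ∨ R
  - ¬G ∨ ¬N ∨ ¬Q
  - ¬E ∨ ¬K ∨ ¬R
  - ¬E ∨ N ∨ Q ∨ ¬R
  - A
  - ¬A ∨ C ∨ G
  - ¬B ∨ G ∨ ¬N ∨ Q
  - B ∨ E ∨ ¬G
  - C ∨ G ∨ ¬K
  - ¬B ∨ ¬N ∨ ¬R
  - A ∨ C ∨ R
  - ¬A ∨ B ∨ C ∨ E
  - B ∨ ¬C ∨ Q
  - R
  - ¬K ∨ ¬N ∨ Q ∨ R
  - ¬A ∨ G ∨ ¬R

Unit clause (A) forces A = True.
Unit clause (R) forces R = True.
In (¬A ∨ G ∨ ¬R) only G is left, so G = True.
Set E = True.
  then (¬E ∨ ¬K ∨ ¬R) forces K = False.
Set C = True.
Try N = True:
  (¬G ∨ ¬N ∨ ¬Q) forces Q = False.
  (¬B ∨ ¬N ∨ ¬R) forces B = False.
  clause (B ∨ ¬C ∨ Q) is falsified — backtrack.
So N = False.
  then (¬E ∨ N ∨ Q ∨ ¬R) forces Q = True.
Set B = False.
All clauses satisfied.

E=T, C=T, R=T, K=F, N=F, A=T, B=F, Q=T, G=T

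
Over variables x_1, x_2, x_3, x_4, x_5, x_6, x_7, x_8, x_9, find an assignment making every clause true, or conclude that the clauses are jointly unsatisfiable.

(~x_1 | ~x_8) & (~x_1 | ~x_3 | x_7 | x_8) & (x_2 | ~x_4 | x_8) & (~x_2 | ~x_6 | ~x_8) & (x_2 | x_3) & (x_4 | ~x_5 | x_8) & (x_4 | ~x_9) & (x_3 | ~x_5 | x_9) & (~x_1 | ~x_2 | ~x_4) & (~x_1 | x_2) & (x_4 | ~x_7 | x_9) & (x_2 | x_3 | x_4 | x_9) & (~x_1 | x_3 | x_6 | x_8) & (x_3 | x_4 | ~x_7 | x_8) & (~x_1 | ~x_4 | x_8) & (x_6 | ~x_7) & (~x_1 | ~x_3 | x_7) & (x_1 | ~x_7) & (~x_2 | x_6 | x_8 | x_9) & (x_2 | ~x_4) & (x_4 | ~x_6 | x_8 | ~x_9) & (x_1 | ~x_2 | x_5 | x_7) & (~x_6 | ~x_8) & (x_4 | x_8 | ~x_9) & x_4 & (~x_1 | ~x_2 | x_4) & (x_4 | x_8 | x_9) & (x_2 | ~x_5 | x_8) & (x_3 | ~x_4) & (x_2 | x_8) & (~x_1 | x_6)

Unit clause (x_4) forces x_4 = True.
In (x_3 | ~x_4) only x_3 is left, so x_3 = True.
In (x_2 | ~x_4) only x_2 is left, so x_2 = True.
In (~x_1 | ~x_2 | ~x_4) only ~x_1 is left, so x_1 = False.
In (x_1 | ~x_7) only ~x_7 is left, so x_7 = False.
In (x_1 | ~x_2 | x_5 | x_7) only x_5 is left, so x_5 = True.
Set x_6 = False.
Set x_8 = True.
Set x_9 = True.
All clauses satisfied.

x_1=F, x_2=T, x_3=T, x_4=T, x_5=T, x_6=F, x_7=F, x_8=T, x_9=T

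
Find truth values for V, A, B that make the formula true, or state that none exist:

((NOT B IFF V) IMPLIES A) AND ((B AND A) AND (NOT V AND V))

No satisfying assignment exists.

Case V = True: the conjunct NOT V is False.
Case V = False: the conjunct V is False.
Both cases fail — unsatisfiable.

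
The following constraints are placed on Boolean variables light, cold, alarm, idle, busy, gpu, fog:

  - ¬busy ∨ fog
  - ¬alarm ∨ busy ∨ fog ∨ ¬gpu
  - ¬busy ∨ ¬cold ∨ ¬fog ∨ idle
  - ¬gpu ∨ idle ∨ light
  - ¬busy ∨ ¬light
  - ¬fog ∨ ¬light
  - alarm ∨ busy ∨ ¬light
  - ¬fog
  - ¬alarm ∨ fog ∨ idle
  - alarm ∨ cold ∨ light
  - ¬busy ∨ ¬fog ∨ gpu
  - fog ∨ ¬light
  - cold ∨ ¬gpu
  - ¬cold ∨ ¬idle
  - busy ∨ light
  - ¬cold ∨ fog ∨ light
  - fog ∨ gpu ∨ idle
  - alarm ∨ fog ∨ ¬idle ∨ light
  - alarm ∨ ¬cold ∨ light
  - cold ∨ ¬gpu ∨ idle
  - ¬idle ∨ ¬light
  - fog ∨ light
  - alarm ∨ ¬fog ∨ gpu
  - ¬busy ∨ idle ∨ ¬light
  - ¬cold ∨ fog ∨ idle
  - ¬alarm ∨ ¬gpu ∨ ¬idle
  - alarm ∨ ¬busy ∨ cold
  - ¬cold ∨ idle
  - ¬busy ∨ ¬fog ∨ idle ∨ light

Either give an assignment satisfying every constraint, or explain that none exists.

UNSATISFIABLE

Case fog = True:
  Clause (¬fog) is falsified — contradiction.
Case fog = False:
  (¬busy ∨ fog) forces busy = False.
  (fog ∨ ¬light) forces light = False.
  Clause (busy ∨ light) is falsified — contradiction.
Both cases fail, so the formula is unsatisfiable.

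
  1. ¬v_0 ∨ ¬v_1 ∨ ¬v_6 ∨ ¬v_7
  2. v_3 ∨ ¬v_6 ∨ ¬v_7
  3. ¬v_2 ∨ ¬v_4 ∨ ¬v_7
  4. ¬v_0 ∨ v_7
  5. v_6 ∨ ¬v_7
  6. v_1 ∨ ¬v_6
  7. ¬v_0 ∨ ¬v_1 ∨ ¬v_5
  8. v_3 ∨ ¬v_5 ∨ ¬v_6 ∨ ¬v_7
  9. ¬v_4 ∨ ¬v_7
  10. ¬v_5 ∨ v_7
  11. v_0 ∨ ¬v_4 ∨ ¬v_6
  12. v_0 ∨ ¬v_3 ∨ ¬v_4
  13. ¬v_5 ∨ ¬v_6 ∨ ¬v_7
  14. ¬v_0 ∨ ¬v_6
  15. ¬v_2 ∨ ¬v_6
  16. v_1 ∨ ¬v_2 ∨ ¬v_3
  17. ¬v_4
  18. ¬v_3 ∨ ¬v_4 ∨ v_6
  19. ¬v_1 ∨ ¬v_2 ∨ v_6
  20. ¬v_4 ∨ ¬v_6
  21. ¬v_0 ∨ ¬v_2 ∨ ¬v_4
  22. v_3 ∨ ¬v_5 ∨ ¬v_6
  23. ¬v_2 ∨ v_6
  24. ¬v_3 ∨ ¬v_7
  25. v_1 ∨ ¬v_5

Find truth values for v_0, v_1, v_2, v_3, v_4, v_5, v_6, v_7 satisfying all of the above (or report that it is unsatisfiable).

v_0: False, v_1: False, v_2: False, v_3: True, v_4: False, v_5: False, v_6: False, v_7: False

Unit clause (¬v_4) forces v_4 = False.
Try v_0 = True:
  (¬v_0 ∨ v_7) forces v_7 = True.
  (v_6 ∨ ¬v_7) forces v_6 = True.
  clause (¬v_0 ∨ ¬v_6) is falsified — backtrack.
So v_0 = False.
Set v_1 = False.
  then (v_1 ∨ ¬v_6) forces v_6 = False.
  then (¬v_2 ∨ v_6) forces v_2 = False.
  then (v_1 ∨ ¬v_5) forces v_5 = False.
  then (v_6 ∨ ¬v_7) forces v_7 = False.
Set v_3 = True.
All clauses satisfied.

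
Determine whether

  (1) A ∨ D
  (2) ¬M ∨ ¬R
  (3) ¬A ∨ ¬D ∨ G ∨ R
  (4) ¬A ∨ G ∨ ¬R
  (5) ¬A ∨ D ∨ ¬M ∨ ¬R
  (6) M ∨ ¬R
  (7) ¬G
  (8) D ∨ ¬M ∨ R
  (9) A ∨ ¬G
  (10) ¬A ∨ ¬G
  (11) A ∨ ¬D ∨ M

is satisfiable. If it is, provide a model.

G = False, M = True, D = True, R = False, A = False

Unit clause (¬G) forces G = False.
Set M = True.
  then (¬M ∨ ¬R) forces R = False.
  then (D ∨ ¬M ∨ R) forces D = True.
  then (¬A ∨ ¬D ∨ G ∨ R) forces A = False.
All clauses satisfied.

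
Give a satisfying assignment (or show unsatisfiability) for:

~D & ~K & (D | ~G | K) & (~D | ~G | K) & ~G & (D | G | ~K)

Unit clause (~D) forces D = False.
Unit clause (~K) forces K = False.
In (D | ~G | K) only ~G is left, so G = False.
Check each clause:
  (~D): ~D holds.
  (~K): ~K holds.
  (D | ~G | K): ~G holds.
  (~D | ~G | K): ~D holds.
  (~G): ~G holds.
  (D | G | ~K): ~K holds.
All clauses satisfied.

D: False, G: False, K: False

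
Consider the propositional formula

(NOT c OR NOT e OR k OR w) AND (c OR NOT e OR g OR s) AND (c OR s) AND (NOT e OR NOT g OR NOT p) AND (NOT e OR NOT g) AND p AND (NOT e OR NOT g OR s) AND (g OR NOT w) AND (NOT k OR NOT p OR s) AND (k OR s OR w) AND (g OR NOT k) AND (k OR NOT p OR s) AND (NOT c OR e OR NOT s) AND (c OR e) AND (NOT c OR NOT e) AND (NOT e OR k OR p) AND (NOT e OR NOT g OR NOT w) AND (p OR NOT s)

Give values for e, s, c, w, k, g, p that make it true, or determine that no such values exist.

e: True; s: True; c: False; w: False; k: False; g: False; p: True

Unit clause (p) forces p = True.
Try e = False:
  (c OR e) forces c = True.
  (NOT c OR e OR NOT s) forces s = False.
  (NOT k OR NOT p OR s) forces k = False.
  clause (k OR NOT p OR s) is falsified — backtrack.
So e = True.
  then (NOT e OR NOT g OR NOT p) forces g = False.
  then (g OR NOT w) forces w = False.
  then (g OR NOT k) forces k = False.
  then (k OR NOT p OR s) forces s = True.
  then (NOT c OR NOT e) forces c = False.
All clauses satisfied.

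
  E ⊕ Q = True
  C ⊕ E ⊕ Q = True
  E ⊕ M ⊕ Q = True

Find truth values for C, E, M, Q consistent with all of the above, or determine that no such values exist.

C=F, E=T, M=F, Q=F

E ⊕ Q = T ⊕ F = True ✓
C ⊕ E ⊕ Q = F ⊕ T ⊕ F = True ✓
E ⊕ M ⊕ Q = T ⊕ F ⊕ F = True ✓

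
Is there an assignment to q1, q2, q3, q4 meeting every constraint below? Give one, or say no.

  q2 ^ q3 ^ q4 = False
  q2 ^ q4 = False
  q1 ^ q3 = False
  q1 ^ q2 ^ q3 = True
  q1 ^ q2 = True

q1: False, q2: True, q3: False, q4: True

q2 ^ q3 ^ q4 = T ^ F ^ T = False ✓
q2 ^ q4 = T ^ T = False ✓
q1 ^ q3 = F ^ F = False ✓
q1 ^ q2 ^ q3 = F ^ T ^ F = True ✓
q1 ^ q2 = F ^ T = True ✓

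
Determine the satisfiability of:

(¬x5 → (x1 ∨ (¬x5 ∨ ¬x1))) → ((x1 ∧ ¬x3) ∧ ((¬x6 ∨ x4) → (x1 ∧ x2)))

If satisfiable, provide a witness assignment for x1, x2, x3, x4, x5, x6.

x1: True; x2: True; x3: False; x4: True; x5: True; x6: True

  (¬x5 → (x1 ∨ (¬x5 ∨ ¬x1))) → ((x1 ∧ ¬x3) ∧ ((¬x6 ∨ x4) → (x1 ∧ x2))) = True
    ¬x5 → (x1 ∨ (¬x5 ∨ ¬x1)) = True
      ¬x5 = False
      x1 ∨ (¬x5 ∨ ¬x1) = True
        ¬x5 ∨ ¬x1 = False
          ¬x5 = False
          ¬x1 = False
    (x1 ∧ ¬x3) ∧ ((¬x6 ∨ x4) → (x1 ∧ x2)) = True
      x1 ∧ ¬x3 = True
        ¬x3 = True
      (¬x6 ∨ x4) → (x1 ∧ x2) = True
        ¬x6 ∨ x4 = True
          ¬x6 = False
        x1 ∧ x2 = True
The formula evaluates to True.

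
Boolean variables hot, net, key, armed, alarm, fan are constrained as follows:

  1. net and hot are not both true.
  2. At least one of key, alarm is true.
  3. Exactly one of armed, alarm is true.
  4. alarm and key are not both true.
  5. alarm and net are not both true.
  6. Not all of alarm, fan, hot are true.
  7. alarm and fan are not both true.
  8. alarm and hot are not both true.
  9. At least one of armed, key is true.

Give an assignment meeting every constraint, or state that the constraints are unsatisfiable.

hot = True, net = False, key = True, armed = True, alarm = False, fan = True

  (1) net=F, hot=T — not both ✓
  (2) {key, alarm}: 1 true — at least one ✓
  (3) {armed, alarm}: 1 true — exactly one ✓
  (4) alarm=F, key=T — not both ✓
  (5) alarm=F, net=F — not both ✓
  (6) {alarm, fan, hot}: 2/3 true — not all ✓
  (7) alarm=F, fan=T — not both ✓
  (8) alarm=F, hot=T — not both ✓
  (9) {armed, key}: 2 true — at least one ✓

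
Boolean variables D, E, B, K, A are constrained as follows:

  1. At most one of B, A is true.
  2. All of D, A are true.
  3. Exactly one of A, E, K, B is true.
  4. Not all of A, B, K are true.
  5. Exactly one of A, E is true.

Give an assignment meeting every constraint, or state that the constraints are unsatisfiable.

D = True, E = False, B = False, K = False, A = True

  (1) {B, A}: 1 true — at most one ✓
  (2) {D, A}: all 2 true ✓
  (3) {A, E, K, B}: 1 true — exactly one ✓
  (4) {A, B, K}: 1/3 true — not all ✓
  (5) {A, E}: 1 true — exactly one ✓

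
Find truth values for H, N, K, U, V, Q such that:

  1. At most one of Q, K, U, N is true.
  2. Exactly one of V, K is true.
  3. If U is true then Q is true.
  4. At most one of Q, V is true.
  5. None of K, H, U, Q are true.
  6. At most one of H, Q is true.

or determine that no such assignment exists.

H = False; N = False; K = False; U = False; V = True; Q = False

  (1) {Q, K, U, N}: 0 true — at most one ✓
  (2) {V, K}: 1 true — exactly one ✓
  (3) U=F ⇒ Q: vacuous ✓
  (4) {Q, V}: 1 true — at most one ✓
  (5) {K, H, U, Q}: 0 true — none ✓
  (6) {H, Q}: 0 true — at most one ✓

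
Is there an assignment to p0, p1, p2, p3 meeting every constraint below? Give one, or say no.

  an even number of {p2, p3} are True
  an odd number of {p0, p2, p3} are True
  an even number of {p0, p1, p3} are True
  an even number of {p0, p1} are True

p0: True, p1: True, p2: False, p3: False

{p2, p3}: 0 true → even ✓
{p0, p2, p3}: 1 true → odd ✓
{p0, p1, p3}: 2 true → even ✓
{p0, p1}: 2 true → even ✓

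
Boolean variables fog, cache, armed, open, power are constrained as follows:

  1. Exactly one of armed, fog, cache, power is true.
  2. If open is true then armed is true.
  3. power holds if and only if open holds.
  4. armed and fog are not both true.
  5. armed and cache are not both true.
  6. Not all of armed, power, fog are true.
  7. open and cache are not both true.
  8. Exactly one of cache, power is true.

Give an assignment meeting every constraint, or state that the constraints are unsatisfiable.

fog = False; cache = True; armed = False; open = False; power = False

  (1) {armed, fog, cache, power}: 1 true — exactly one ✓
  (2) open=F ⇒ armed: vacuous ✓
  (3) power=F, open=F — same ✓
  (4) armed=F, fog=F — not both ✓
  (5) armed=F, cache=T — not both ✓
  (6) {armed, power, fog}: 0/3 true — not all ✓
  (7) open=F, cache=T — not both ✓
  (8) {cache, power}: 1 true — exactly one ✓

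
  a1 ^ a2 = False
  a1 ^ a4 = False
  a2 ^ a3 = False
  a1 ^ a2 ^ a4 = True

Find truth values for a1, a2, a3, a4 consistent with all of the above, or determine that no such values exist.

a1 = True, a2 = True, a3 = True, a4 = True

a1 ^ a2 = T ^ T = False ✓
a1 ^ a4 = T ^ T = False ✓
a2 ^ a3 = T ^ T = False ✓
a1 ^ a2 ^ a4 = T ^ T ^ T = True ✓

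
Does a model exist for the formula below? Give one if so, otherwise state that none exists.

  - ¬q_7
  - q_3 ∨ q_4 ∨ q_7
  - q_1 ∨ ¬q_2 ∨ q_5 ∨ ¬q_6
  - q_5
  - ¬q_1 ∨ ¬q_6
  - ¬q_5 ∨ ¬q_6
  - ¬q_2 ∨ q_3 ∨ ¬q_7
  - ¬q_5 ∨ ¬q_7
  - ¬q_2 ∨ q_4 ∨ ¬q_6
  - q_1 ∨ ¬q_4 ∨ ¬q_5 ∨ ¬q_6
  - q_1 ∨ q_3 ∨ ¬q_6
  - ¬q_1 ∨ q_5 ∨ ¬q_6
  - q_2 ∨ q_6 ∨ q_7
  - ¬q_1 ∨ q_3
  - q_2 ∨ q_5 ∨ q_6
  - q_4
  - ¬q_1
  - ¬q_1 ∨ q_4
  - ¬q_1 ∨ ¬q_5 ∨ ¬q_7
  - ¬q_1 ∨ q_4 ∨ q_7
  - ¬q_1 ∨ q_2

Unit clause (¬q_7) forces q_7 = False.
Unit clause (q_5) forces q_5 = True.
In (¬q_5 ∨ ¬q_6) only ¬q_6 is left, so q_6 = False.
In (q_2 ∨ q_6 ∨ q_7) only q_2 is left, so q_2 = True.
Unit clause (q_4) forces q_4 = True.
Unit clause (¬q_1) forces q_1 = False.
Set q_3 = True.
All clauses satisfied.

q_1 = False, q_2 = True, q_3 = True, q_4 = True, q_5 = True, q_6 = False, q_7 = False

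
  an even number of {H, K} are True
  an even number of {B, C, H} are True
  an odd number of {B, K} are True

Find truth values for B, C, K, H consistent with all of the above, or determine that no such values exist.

B = True, C = True, K = False, H = False

{H, K}: 0 true → even ✓
{B, C, H}: 2 true → even ✓
{B, K}: 1 true → odd ✓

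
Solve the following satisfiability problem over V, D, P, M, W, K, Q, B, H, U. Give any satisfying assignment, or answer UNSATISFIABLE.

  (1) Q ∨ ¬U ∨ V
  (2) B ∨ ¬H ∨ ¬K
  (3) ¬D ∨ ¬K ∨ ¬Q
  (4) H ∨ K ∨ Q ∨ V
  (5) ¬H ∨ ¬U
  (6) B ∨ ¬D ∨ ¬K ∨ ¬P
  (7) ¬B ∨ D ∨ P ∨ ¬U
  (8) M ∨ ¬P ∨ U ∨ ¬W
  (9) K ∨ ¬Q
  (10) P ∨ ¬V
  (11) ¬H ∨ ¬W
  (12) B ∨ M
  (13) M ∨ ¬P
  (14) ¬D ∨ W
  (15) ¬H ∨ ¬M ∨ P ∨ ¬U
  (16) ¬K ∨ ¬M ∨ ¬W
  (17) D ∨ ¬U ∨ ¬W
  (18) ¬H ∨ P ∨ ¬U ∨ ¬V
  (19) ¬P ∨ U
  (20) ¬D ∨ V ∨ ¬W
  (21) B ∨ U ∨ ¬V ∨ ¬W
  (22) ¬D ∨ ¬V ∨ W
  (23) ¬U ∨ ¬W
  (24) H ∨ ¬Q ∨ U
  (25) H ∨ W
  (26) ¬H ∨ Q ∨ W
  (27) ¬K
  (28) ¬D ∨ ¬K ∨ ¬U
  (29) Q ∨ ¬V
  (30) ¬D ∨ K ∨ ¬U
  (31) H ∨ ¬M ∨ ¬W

Case K = True:
  Clause (¬K) is falsified — contradiction.
Case K = False:
  (K ∨ ¬Q) forces Q = False.
  (Q ∨ ¬V) forces V = False.
  (Q ∨ ¬U ∨ V) forces U = False.
  (H ∨ K ∨ Q ∨ V) forces H = True.
  (¬H ∨ ¬W) forces W = False.
  Clause (¬H ∨ Q ∨ W) is falsified — contradiction.
Both cases fail, so the formula is unsatisfiable.

Unsatisfiable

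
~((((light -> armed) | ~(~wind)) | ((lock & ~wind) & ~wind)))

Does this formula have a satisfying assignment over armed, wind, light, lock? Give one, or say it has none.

armed = False, wind = False, light = True, lock = False

  ~((((light -> armed) | ~(~wind)) | ((lock & ~wind) & ~wind))) = True
    ((light -> armed) | ~(~wind)) | ((lock & ~wind) & ~wind) = False
      (light -> armed) | ~(~wind) = False
        light -> armed = False
        ~(~wind) = False
          ~wind = True
      (lock & ~wind) & ~wind = False
        lock & ~wind = False
          ~wind = True
        ~wind = True
The formula evaluates to True.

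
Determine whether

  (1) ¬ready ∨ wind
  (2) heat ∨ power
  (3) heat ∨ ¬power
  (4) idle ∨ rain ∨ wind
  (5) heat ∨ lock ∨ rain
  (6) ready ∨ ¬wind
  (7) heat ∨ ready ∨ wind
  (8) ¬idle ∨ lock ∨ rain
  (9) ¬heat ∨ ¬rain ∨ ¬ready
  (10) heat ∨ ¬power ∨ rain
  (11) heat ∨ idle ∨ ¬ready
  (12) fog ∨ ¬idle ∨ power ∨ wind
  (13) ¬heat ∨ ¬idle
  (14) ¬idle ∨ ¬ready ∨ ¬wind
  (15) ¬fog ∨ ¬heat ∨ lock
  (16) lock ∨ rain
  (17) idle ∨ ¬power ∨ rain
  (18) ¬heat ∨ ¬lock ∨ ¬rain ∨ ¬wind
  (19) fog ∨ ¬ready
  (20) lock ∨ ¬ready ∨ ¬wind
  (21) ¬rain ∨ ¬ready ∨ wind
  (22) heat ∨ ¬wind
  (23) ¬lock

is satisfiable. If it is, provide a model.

Unit clause (¬lock) forces lock = False.
In (lock ∨ rain) only rain is left, so rain = True.
Try ready = True:
  (¬ready ∨ wind) forces wind = True.
  clause (lock ∨ ¬ready ∨ ¬wind) is falsified — backtrack.
So ready = False.
  then (ready ∨ ¬wind) forces wind = False.
  then (heat ∨ ready ∨ wind) forces heat = True.
  then (¬heat ∨ ¬idle) forces idle = False.
  then (¬fog ∨ ¬heat ∨ lock) forces fog = False.
Set power = False.
All clauses satisfied.

ready = False, rain = True, fog = False, idle = False, wind = False, lock = False, power = False, heat = True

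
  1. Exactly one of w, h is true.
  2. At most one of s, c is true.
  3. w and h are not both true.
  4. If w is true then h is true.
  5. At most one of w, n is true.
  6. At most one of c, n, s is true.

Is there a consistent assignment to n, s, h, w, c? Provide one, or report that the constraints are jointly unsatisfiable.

n = False, s = True, h = True, w = False, c = False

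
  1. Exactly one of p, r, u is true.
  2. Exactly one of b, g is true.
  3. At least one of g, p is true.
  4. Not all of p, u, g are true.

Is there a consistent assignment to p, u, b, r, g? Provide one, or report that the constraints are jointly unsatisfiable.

p = False, u = False, b = False, r = True, g = True

  (1) {p, r, u}: 1 true — exactly one ✓
  (2) {b, g}: 1 true — exactly one ✓
  (3) {g, p}: 1 true — at least one ✓
  (4) {p, u, g}: 1/3 true — not all ✓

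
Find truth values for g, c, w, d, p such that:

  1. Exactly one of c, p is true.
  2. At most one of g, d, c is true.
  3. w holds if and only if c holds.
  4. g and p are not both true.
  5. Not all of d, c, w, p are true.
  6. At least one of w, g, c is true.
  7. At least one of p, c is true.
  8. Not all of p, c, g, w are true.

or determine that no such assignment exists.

g: False, c: True, w: True, d: False, p: False

  (1) {c, p}: 1 true — exactly one ✓
  (2) {g, d, c}: 1 true — at most one ✓
  (3) w=T, c=T — same ✓
  (4) g=F, p=F — not both ✓
  (5) {d, c, w, p}: 2/4 true — not all ✓
  (6) {w, g, c}: 2 true — at least one ✓
  (7) {p, c}: 1 true — at least one ✓
  (8) {p, c, g, w}: 2/4 true — not all ✓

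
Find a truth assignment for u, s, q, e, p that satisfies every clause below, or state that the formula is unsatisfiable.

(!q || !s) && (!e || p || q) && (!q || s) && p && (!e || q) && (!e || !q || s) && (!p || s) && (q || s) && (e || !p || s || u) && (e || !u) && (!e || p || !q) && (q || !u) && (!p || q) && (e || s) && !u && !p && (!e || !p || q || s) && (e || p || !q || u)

Case p = True:
  Clause (!p) is falsified — contradiction.
Case p = False:
  Clause (p) is falsified — contradiction.
Both cases fail, so the formula is unsatisfiable.

UNSATISFIABLE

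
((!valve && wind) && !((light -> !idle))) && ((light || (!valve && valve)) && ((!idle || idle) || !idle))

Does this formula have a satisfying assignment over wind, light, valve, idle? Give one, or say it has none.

wind = True, light = True, valve = False, idle = True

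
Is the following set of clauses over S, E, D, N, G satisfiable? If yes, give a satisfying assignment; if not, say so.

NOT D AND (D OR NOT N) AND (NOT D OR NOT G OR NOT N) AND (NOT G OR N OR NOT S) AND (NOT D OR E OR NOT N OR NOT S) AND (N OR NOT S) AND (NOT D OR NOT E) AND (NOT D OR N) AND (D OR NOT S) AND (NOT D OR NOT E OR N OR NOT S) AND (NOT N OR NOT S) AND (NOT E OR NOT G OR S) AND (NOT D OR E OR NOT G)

S = False, E = False, D = False, N = False, G = False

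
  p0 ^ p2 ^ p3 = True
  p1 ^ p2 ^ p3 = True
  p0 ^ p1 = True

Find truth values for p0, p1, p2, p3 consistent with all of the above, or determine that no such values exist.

Adding constraints 1, 2, 3 mod 2: every variable appears an even number of times on the left, so the left side is 0.
But the right sides sum to 1 (mod 2). 0 ≠ 1 — the system is inconsistent.

No satisfying assignment exists.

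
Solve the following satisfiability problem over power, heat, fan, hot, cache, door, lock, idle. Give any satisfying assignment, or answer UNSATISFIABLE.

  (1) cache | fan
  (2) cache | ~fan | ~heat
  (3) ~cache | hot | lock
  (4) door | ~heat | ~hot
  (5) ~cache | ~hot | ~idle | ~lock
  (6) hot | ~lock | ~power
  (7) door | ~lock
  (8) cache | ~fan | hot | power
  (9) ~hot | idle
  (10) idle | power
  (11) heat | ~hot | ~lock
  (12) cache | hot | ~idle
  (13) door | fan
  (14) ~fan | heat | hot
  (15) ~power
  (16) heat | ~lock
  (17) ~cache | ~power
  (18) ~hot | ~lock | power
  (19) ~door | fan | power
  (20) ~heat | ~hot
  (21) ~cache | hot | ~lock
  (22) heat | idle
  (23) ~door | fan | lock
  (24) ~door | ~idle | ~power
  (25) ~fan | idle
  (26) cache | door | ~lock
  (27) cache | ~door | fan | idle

Unit clause (~power) forces power = False.
In (idle | power) only idle is left, so idle = True.
Try heat = True:
  (~heat | ~hot) forces hot = False.
  (cache | hot | ~idle) forces cache = True.
  (~cache | hot | lock) forces lock = True.
  clause (~cache | hot | ~lock) is falsified — backtrack.
So heat = False.
  then (heat | ~lock) forces lock = False.
Set fan = True.
  then (~fan | heat | hot) forces hot = True.
Set cache = False.
Set door = False.
All clauses satisfied.

power: False, heat: False, fan: True, hot: True, cache: False, door: False, lock: False, idle: True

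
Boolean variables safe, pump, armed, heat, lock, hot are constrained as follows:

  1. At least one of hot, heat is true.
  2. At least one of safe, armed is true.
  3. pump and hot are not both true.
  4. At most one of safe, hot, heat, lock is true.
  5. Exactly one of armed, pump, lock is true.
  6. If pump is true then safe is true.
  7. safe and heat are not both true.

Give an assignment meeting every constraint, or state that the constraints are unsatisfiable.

safe = False, pump = False, armed = True, heat = False, lock = False, hot = True

  (1) {hot, heat}: 1 true — at least one ✓
  (2) {safe, armed}: 1 true — at least one ✓
  (3) pump=F, hot=T — not both ✓
  (4) {safe, hot, heat, lock}: 1 true — at most one ✓
  (5) {armed, pump, lock}: 1 true — exactly one ✓
  (6) pump=F ⇒ safe: vacuous ✓
  (7) safe=F, heat=F — not both ✓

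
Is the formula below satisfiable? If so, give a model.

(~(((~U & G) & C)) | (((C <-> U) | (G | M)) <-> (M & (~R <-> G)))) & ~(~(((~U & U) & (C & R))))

UNSATISFIABLE

The conjunct ~(~(((~U & U) & (C & R)))) is unsatisfiable on its own:
  R=F, C=F, U=F: evaluates to False.
  R=F, C=F, U=T: evaluates to False.
  R=F, C=T, U=F: evaluates to False.
  R=F, C=T, U=T: evaluates to False.
  R=T, C=F, U=F: evaluates to False.
  R=T, C=F, U=T: evaluates to False.
  R=T, C=T, U=F: evaluates to False.
  R=T, C=T, U=T: evaluates to False.
So the whole conjunction is unsatisfiable.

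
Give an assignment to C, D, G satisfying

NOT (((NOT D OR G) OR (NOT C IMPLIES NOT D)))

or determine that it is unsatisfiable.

C = False, D = True, G = False

  NOT (((NOT D OR G) OR (NOT C IMPLIES NOT D))) = True
    (NOT D OR G) OR (NOT C IMPLIES NOT D) = False
      NOT D OR G = False
        NOT D = False
      NOT C IMPLIES NOT D = False
        NOT C = True
        NOT D = False
The formula evaluates to True.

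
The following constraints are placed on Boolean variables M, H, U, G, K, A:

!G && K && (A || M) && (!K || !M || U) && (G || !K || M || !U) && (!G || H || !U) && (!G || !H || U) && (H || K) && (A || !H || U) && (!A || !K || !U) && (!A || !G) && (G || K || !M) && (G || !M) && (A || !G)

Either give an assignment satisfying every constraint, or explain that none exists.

M = False; H = True; U = False; G = False; K = True; A = True

Unit clause (!G) forces G = False.
Unit clause (K) forces K = True.
In (G || !M) only !M is left, so M = False.
In (A || M) only A is left, so A = True.
In (G || !K || M || !U) only !U is left, so U = False.
Set H = True.
All clauses satisfied.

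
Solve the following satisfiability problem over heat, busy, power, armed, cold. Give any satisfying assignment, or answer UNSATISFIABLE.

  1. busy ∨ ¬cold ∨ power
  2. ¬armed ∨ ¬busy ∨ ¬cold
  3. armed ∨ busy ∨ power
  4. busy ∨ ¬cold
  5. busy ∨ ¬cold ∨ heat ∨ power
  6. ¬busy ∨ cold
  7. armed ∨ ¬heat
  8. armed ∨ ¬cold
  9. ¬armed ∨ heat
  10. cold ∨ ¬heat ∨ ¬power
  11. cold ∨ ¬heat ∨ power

Set heat = False.
  then (¬armed ∨ heat) forces armed = False.
  then (armed ∨ ¬cold) forces cold = False.
  then (¬busy ∨ cold) forces busy = False.
  then (armed ∨ busy ∨ power) forces power = True.
All clauses satisfied.

heat = False, busy = False, power = True, armed = False, cold = False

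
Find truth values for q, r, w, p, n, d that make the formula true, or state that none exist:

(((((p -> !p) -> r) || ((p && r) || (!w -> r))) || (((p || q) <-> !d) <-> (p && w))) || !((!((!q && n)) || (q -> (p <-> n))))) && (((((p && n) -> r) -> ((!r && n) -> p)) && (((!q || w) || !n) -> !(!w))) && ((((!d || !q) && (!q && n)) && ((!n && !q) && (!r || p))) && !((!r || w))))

Case n = True: the conjunct !n is False.
Case n = False: the conjunct n is False.
Both cases fail — unsatisfiable.

Unsatisfiable — no assignment works.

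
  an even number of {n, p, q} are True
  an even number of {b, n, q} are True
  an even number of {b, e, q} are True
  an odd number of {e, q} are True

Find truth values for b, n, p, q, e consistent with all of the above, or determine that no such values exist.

b=T, n=F, p=T, q=T, e=F

{n, p, q}: 2 true → even ✓
{b, n, q}: 2 true → even ✓
{b, e, q}: 2 true → even ✓
{e, q}: 1 true → odd ✓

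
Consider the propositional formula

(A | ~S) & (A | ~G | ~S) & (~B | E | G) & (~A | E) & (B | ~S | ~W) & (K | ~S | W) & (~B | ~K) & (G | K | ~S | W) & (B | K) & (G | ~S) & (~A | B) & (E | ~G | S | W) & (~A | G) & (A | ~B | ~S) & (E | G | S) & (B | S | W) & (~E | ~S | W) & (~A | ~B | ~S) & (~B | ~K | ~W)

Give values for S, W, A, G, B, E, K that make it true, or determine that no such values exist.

S: False, W: True, A: True, G: True, B: True, E: True, K: False

Try S = True:
  (A | ~S) forces A = True.
  (~A | E) forces E = True.
  (G | ~S) forces G = True.
  (~A | B) forces B = True.
  clause (~A | ~B | ~S) is falsified — backtrack.
So S = False.
Set W = True.
Set A = True.
  then (~A | E) forces E = True.
  then (~A | B) forces B = True.
  then (~A | G) forces G = True.
  then (~B | ~K | ~W) forces K = False.
All clauses satisfied.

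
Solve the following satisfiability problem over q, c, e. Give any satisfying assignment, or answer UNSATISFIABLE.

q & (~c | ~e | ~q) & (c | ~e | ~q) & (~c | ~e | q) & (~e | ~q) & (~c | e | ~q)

Unit clause (q) forces q = True.
In (~e | ~q) only ~e is left, so e = False.
In (~c | e | ~q) only ~c is left, so c = False.
All clauses satisfied.

q = True, c = False, e = False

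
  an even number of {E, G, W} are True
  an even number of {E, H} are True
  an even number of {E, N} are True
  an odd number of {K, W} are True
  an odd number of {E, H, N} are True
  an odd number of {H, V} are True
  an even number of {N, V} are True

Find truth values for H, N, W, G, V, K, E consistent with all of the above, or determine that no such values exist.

Unsatisfiable — no assignment works.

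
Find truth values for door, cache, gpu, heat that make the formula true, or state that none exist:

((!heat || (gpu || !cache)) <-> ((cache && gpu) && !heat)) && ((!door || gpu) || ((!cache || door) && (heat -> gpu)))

door = False, cache = True, gpu = True, heat = False

  (!heat || (gpu || !cache)) <-> ((cache && gpu) && !heat) = True
    !heat || (gpu || !cache) = True
      !heat = True
      gpu || !cache = True
        !cache = False
    (cache && gpu) && !heat = True
      cache && gpu = True
      !heat = True
  (!door || gpu) || ((!cache || door) && (heat -> gpu)) = True
    !door || gpu = True
      !door = True
    (!cache || door) && (heat -> gpu) = False
      !cache || door = False
        !cache = False
      heat -> gpu = True
Both conjuncts True, so the formula holds.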